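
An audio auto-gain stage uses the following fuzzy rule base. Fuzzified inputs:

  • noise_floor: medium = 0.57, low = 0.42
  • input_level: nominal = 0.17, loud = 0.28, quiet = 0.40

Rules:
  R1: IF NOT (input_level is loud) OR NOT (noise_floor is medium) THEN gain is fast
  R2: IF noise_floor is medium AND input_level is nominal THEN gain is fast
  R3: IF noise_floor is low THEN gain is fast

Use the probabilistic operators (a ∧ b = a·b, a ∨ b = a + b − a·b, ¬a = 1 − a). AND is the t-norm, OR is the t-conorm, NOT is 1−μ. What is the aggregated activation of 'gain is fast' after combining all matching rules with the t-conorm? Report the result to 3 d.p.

R1: ¬loud=1−0.28=0.72, ¬medium=1−0.57=0.43; OR[a + b − a·b] → w = 0.8404
R2: medium=0.57, nominal=0.17; AND[a·b] → w = 0.0969
R3: low=0.42 → w = 0.4200
Rules with consequent 'fast': {R1, R2, R3} → strengths 0.8404, 0.0969, 0.4200
Aggregate via t-conorm [a + b − a·b]: 0.9164

0.916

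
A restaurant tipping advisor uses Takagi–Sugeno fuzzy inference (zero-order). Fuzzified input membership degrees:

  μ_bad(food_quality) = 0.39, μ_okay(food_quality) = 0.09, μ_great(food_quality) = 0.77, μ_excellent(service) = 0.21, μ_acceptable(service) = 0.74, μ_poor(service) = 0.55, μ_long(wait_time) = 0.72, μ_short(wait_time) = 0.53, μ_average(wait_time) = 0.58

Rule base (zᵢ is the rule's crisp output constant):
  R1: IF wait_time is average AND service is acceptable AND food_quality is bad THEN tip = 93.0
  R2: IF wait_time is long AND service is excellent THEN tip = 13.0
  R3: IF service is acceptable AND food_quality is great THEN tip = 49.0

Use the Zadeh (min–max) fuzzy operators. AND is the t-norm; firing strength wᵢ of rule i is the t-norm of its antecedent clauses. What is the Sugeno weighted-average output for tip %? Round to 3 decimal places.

R1 (z=93.0): average=0.58, acceptable=0.74, bad=0.39; AND[min(a, b)] → w = 0.39
R2 (z=13.0): long=0.72, excellent=0.21; AND[min(a, b)] → w = 0.21
R3 (z=49.0): acceptable=0.74, great=0.77; AND[min(a, b)] → w = 0.74
Weighted average = (0.39·93.0 + 0.21·13.0 + 0.74·49.0) / (0.39 + 0.21 + 0.74)
  = 75.2600 / 1.3400 = 56.164

56.164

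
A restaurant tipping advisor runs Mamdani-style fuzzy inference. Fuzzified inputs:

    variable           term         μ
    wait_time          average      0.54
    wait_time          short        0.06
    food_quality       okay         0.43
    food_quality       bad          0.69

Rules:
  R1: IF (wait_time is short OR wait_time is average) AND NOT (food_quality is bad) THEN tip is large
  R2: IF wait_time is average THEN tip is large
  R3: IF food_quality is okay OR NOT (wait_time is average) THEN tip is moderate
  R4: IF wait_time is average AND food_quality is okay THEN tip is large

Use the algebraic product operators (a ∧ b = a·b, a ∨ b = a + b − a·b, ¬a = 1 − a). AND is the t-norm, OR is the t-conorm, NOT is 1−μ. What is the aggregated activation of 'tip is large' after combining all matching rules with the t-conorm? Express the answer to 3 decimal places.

R1: (short=0.06 OR average=0.54) = 0.5676; AND[a·b] with ¬bad=1−0.69=0.31 → w = 0.1760
R2: average=0.54 → w = 0.5400
R3: okay=0.43, ¬average=1−0.54=0.46; OR[a + b − a·b] → w = 0.6922
R4: average=0.54, okay=0.43; AND[a·b] → w = 0.2322
Rules with consequent 'large': {R1, R2, R4} → strengths 0.1760, 0.5400, 0.2322
Aggregate via t-conorm [a + b − a·b]: 0.7090

0.709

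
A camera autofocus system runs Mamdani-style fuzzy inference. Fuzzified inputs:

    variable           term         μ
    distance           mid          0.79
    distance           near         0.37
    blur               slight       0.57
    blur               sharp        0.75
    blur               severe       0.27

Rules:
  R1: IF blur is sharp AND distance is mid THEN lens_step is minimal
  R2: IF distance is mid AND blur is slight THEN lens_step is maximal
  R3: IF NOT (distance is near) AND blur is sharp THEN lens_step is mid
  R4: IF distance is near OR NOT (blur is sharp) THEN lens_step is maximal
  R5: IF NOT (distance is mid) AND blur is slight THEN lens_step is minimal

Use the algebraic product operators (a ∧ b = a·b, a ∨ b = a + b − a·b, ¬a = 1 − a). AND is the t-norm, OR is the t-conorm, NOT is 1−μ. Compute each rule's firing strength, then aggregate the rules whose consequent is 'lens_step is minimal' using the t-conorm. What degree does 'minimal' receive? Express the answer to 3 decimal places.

R1: sharp=0.75, mid=0.79; AND[a·b] → w = 0.5925
R2: mid=0.79, slight=0.57; AND[a·b] → w = 0.4503
R3: ¬near=1−0.37=0.63, sharp=0.75; AND[a·b] → w = 0.4725
R4: near=0.37, ¬sharp=1−0.75=0.25; OR[a + b − a·b] → w = 0.5275
R5: ¬mid=1−0.79=0.21, slight=0.57; AND[a·b] → w = 0.1197
Rules with consequent 'minimal': {R1, R5} → strengths 0.5925, 0.1197
Aggregate via t-conorm [a + b − a·b]: 0.6413

0.641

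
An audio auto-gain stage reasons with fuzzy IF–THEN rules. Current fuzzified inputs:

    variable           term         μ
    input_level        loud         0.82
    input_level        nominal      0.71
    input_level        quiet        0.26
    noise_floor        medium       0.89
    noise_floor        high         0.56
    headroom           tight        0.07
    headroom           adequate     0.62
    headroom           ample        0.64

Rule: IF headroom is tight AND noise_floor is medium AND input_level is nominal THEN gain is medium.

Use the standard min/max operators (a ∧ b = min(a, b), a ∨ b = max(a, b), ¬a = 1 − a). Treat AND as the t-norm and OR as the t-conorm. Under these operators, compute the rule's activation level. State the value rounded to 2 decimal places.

firing strength: tight=0.07, medium=0.89, nominal=0.71; AND[min(a, b)] → w = 0.07

0.07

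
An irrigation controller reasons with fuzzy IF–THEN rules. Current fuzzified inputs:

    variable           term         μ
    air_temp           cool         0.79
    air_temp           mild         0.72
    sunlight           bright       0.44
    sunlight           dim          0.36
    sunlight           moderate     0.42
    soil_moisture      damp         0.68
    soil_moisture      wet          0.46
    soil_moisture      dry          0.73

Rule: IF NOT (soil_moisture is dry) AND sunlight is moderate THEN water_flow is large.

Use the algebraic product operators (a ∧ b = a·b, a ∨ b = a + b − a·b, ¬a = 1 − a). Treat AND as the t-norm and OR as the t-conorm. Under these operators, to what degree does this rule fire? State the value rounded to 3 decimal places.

firing strength: ¬dry=1−0.73=0.27, moderate=0.42; AND[a·b] → w = 0.1134

0.113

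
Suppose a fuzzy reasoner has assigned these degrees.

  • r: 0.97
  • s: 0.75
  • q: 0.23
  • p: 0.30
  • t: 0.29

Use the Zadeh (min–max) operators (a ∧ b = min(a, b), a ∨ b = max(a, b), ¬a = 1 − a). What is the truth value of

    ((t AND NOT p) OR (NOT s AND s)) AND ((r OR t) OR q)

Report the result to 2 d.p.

NOT p = 1 − 0.30 = 0.70
t AND NOT p = min(a, b) on (0.29, 0.70) = 0.29
NOT s = 1 − 0.75 = 0.25
NOT s AND s = min(a, b) on (0.25, 0.75) = 0.25
(t AND NOT p) OR (NOT s AND s) = max(a, b) on (0.29, 0.25) = 0.29
r OR t = max(a, b) on (0.97, 0.29) = 0.97
(r OR t) OR q = max(a, b) on (0.97, 0.23) = 0.97
((t AND NOT p) OR (NOT s AND s)) AND ((r OR t) OR q) = min(a, b) on (0.29, 0.97) = 0.29

0.29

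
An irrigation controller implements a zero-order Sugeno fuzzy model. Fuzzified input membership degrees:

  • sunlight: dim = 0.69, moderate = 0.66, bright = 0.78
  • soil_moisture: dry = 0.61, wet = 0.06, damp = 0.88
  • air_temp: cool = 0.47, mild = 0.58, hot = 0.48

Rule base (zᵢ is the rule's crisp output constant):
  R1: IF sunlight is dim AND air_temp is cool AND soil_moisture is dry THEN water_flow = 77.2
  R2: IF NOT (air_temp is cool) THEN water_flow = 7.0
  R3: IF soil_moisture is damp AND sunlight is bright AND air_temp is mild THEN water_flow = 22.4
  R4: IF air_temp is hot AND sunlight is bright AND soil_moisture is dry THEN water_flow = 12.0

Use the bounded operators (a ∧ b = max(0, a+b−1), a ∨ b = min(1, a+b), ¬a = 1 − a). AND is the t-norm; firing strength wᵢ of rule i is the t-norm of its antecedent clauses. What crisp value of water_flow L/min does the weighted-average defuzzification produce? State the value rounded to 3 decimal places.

R1 (z=77.2): dim=0.69, cool=0.47, dry=0.61; AND[max(0, a+b−1)] → w = 0.00
R2 (z=7.0): ¬cool=1−0.47=0.53 → w = 0.53
R3 (z=22.4): damp=0.88, bright=0.78, mild=0.58; AND[max(0, a+b−1)] → w = 0.24
R4 (z=12.0): hot=0.48, bright=0.78, dry=0.61; AND[max(0, a+b−1)] → w = 0.00
Weighted average = (0.00·77.2 + 0.53·7.0 + 0.24·22.4 + 0.00·12.0) / (0.00 + 0.53 + 0.24 + 0.00)
  = 9.0860 / 0.7700 = 11.800

11.800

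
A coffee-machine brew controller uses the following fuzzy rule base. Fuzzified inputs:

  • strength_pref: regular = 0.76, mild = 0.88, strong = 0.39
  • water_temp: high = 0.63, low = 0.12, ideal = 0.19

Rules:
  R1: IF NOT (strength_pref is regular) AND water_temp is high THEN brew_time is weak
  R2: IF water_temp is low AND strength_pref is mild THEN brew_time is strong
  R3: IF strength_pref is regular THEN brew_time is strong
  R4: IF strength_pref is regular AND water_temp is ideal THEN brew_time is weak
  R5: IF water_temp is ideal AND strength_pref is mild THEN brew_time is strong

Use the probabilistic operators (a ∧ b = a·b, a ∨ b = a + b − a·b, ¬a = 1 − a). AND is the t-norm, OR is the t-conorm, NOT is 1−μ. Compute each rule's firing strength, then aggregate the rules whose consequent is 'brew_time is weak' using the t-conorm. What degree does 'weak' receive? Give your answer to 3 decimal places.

R1: ¬regular=1−0.76=0.24, high=0.63; AND[a·b] → w = 0.1512
R2: low=0.12, mild=0.88; AND[a·b] → w = 0.1056
R3: regular=0.76 → w = 0.7600
R4: regular=0.76, ideal=0.19; AND[a·b] → w = 0.1444
R5: ideal=0.19, mild=0.88; AND[a·b] → w = 0.1672
Rules with consequent 'weak': {R1, R4} → strengths 0.1512, 0.1444
Aggregate via t-conorm [a + b − a·b]: 0.2738

0.274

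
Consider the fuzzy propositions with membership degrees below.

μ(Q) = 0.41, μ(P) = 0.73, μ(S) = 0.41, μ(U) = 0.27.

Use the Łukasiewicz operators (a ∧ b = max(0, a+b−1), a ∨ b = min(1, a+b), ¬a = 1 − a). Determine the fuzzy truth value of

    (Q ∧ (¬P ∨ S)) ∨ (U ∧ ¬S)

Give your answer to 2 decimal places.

0.09

¬P = 1 − 0.73 = 0.27
¬P ∨ S = min(1, a+b) on (0.27, 0.41) = 0.68
Q ∧ (¬P ∨ S) = max(0, a+b−1) on (0.41, 0.68) = 0.09
¬S = 1 − 0.41 = 0.59
U ∧ ¬S = max(0, a+b−1) on (0.27, 0.59) = 0.00
(Q ∧ (¬P ∨ S)) ∨ (U ∧ ¬S) = min(1, a+b) on (0.09, 0.00) = 0.09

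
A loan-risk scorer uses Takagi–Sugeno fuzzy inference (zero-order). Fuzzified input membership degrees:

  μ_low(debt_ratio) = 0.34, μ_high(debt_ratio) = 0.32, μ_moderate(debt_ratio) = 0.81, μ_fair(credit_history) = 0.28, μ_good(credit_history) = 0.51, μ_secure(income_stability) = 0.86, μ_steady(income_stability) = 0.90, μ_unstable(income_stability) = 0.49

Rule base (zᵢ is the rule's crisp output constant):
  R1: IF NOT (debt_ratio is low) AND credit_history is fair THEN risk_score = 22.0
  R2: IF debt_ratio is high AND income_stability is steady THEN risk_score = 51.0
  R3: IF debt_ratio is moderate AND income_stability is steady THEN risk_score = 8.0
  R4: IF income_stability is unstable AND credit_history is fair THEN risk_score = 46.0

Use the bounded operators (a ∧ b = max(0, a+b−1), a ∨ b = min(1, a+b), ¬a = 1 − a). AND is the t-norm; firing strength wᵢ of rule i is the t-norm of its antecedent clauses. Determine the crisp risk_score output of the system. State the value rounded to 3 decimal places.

18.172

R1 (z=22.0): ¬low=1−0.34=0.66, fair=0.28; AND[max(0, a+b−1)] → w = 0.00
R2 (z=51.0): high=0.32, steady=0.90; AND[max(0, a+b−1)] → w = 0.22
R3 (z=8.0): moderate=0.81, steady=0.90; AND[max(0, a+b−1)] → w = 0.71
R4 (z=46.0): unstable=0.49, fair=0.28; AND[max(0, a+b−1)] → w = 0.00
Weighted average = (0.00·22.0 + 0.22·51.0 + 0.71·8.0 + 0.00·46.0) / (0.00 + 0.22 + 0.71 + 0.00)
  = 16.9000 / 0.9300 = 18.172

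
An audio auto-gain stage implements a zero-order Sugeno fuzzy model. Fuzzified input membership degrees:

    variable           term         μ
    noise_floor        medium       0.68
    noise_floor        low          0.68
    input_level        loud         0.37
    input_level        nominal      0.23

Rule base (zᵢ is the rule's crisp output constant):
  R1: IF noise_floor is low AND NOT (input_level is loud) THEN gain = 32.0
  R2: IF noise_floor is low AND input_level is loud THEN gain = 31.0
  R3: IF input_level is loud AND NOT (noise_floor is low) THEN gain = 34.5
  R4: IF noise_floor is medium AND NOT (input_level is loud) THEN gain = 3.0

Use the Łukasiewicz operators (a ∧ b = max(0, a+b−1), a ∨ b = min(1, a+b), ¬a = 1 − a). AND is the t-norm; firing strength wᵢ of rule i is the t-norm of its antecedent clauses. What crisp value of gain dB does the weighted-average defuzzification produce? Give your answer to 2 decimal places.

18.51

R1 (z=32.0): low=0.68, ¬loud=1−0.37=0.63; AND[max(0, a+b−1)] → w = 0.31
R2 (z=31.0): low=0.68, loud=0.37; AND[max(0, a+b−1)] → w = 0.05
R3 (z=34.5): loud=0.37, ¬low=1−0.68=0.32; AND[max(0, a+b−1)] → w = 0.00
R4 (z=3.0): medium=0.68, ¬loud=1−0.37=0.63; AND[max(0, a+b−1)] → w = 0.31
Weighted average = (0.31·32.0 + 0.05·31.0 + 0.00·34.5 + 0.31·3.0) / (0.31 + 0.05 + 0.00 + 0.31)
  = 12.4000 / 0.6700 = 18.51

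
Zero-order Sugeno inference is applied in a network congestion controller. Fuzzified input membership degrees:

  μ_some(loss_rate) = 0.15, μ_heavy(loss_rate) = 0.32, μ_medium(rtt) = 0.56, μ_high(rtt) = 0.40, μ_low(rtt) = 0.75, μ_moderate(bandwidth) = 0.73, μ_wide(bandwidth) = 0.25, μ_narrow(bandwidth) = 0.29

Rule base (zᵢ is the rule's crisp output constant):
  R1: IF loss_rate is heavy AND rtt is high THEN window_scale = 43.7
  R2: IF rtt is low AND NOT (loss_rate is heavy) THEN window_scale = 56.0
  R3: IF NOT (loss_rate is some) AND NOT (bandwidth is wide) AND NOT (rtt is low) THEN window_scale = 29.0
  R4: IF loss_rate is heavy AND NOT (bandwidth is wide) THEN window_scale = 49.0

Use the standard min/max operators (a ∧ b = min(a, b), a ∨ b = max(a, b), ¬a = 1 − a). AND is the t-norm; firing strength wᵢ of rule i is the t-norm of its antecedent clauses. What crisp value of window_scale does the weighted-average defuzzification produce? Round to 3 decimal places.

R1 (z=43.7): heavy=0.32, high=0.40; AND[min(a, b)] → w = 0.32
R2 (z=56.0): low=0.75, ¬heavy=1−0.32=0.68; AND[min(a, b)] → w = 0.68
R3 (z=29.0): ¬some=1−0.15=0.85, ¬wide=1−0.25=0.75, ¬low=1−0.75=0.25; AND[min(a, b)] → w = 0.25
R4 (z=49.0): heavy=0.32, ¬wide=1−0.25=0.75; AND[min(a, b)] → w = 0.32
Weighted average = (0.32·43.7 + 0.68·56.0 + 0.25·29.0 + 0.32·49.0) / (0.32 + 0.68 + 0.25 + 0.32)
  = 74.9940 / 1.5700 = 47.767

47.767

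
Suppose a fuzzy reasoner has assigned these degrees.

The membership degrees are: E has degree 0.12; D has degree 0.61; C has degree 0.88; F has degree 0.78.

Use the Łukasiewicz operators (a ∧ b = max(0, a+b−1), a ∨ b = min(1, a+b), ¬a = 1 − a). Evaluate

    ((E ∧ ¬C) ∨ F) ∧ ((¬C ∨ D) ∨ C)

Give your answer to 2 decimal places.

¬C = 1 − 0.88 = 0.12
E ∧ ¬C = max(0, a+b−1) on (0.12, 0.12) = 0.00
(E ∧ ¬C) ∨ F = min(1, a+b) on (0.00, 0.78) = 0.78
¬C = 1 − 0.88 = 0.12
¬C ∨ D = min(1, a+b) on (0.12, 0.61) = 0.73
(¬C ∨ D) ∨ C = min(1, a+b) on (0.73, 0.88) = 1.00
((E ∧ ¬C) ∨ F) ∧ ((¬C ∨ D) ∨ C) = max(0, a+b−1) on (0.78, 1.00) = 0.78

0.78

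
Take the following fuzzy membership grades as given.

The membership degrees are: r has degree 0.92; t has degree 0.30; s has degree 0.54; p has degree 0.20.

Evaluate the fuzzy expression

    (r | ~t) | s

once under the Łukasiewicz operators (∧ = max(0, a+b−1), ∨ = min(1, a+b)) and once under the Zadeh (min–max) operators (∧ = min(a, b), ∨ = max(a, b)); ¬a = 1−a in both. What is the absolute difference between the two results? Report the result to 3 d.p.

Under Łukasiewicz:
  ~t = 1 − 0.30 = 0.70
  r | ~t = min(1, a+b) on (0.92, 0.70) = 1.00
  (r | ~t) | s = min(1, a+b) on (1.00, 0.54) = 1.00
  → value = 1.0000
Under Zadeh (min–max):
  ~t = 1 − 0.30 = 0.70
  r | ~t = max(a, b) on (0.92, 0.70) = 0.92
  (r | ~t) | s = max(a, b) on (0.92, 0.54) = 0.92
  → value = 0.9200
|1.0000 − 0.9200| = 0.080

0.080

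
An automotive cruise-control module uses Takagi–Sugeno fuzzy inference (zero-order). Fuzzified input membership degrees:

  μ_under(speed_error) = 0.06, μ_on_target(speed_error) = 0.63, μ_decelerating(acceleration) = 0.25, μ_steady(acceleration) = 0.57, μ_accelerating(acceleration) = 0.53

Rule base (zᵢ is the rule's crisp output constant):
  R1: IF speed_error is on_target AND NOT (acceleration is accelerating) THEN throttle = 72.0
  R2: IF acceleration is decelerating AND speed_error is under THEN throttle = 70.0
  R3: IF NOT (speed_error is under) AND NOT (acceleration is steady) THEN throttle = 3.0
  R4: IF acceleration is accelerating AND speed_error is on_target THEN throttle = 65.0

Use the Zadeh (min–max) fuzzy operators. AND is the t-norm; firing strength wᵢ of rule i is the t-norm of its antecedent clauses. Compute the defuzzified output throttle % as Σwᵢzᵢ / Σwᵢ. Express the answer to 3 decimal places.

49.517

R1 (z=72.0): on_target=0.63, ¬accelerating=1−0.53=0.47; AND[min(a, b)] → w = 0.47
R2 (z=70.0): decelerating=0.25, under=0.06; AND[min(a, b)] → w = 0.06
R3 (z=3.0): ¬under=1−0.06=0.94, ¬steady=1−0.57=0.43; AND[min(a, b)] → w = 0.43
R4 (z=65.0): accelerating=0.53, on_target=0.63; AND[min(a, b)] → w = 0.53
Weighted average = (0.47·72.0 + 0.06·70.0 + 0.43·3.0 + 0.53·65.0) / (0.47 + 0.06 + 0.43 + 0.53)
  = 73.7800 / 1.4900 = 49.517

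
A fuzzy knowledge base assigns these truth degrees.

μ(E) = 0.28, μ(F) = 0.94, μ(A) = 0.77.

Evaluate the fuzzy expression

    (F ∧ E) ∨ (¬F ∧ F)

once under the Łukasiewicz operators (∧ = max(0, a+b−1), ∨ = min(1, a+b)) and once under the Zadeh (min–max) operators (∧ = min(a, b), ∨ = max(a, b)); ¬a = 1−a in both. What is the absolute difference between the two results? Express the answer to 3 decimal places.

0.060

Under Łukasiewicz:
  F ∧ E = max(0, a+b−1) on (0.94, 0.28) = 0.22
  ¬F = 1 − 0.94 = 0.06
  ¬F ∧ F = max(0, a+b−1) on (0.06, 0.94) = 0.00
  (F ∧ E) ∨ (¬F ∧ F) = min(1, a+b) on (0.22, 0.00) = 0.22
  → value = 0.2200
Under Zadeh (min–max):
  F ∧ E = min(a, b) on (0.94, 0.28) = 0.28
  ¬F = 1 − 0.94 = 0.06
  ¬F ∧ F = min(a, b) on (0.06, 0.94) = 0.06
  (F ∧ E) ∨ (¬F ∧ F) = max(a, b) on (0.28, 0.06) = 0.28
  → value = 0.2800
|0.2200 − 0.2800| = 0.060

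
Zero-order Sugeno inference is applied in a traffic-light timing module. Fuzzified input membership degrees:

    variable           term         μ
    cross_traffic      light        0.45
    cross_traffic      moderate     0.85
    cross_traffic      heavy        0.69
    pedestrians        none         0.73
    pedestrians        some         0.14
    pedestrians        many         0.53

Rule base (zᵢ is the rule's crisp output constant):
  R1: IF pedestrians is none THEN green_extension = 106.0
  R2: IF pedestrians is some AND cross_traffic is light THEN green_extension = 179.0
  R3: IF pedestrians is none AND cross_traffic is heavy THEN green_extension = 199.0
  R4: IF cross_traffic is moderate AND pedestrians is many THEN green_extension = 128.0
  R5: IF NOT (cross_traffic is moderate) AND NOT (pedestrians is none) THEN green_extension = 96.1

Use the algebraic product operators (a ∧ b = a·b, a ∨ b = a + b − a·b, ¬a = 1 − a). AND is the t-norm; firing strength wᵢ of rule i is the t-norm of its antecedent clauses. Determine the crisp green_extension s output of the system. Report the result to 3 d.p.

140.096

R1 (z=106.0): none=0.73 → w = 0.7300
R2 (z=179.0): some=0.14, light=0.45; AND[a·b] → w = 0.0630
R3 (z=199.0): none=0.73, heavy=0.69; AND[a·b] → w = 0.5037
R4 (z=128.0): moderate=0.85, many=0.53; AND[a·b] → w = 0.4505
R5 (z=96.1): ¬moderate=1−0.85=0.15, ¬none=1−0.73=0.27; AND[a·b] → w = 0.0405
Weighted average = (0.7300·106.0 + 0.0630·179.0 + 0.5037·199.0 + 0.4505·128.0 + 0.0405·96.1) / (0.7300 + 0.0630 + 0.5037 + 0.4505 + 0.0405)
  = 250.4493 / 1.7877 = 140.096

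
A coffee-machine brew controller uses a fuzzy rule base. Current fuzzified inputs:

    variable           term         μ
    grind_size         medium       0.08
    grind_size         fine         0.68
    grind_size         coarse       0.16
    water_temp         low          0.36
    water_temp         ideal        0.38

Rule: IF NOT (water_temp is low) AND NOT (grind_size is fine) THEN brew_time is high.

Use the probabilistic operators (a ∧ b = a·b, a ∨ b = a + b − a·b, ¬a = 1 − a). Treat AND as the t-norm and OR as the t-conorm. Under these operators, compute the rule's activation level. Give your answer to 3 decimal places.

0.205

firing strength: ¬low=1−0.36=0.64, ¬fine=1−0.68=0.32; AND[a·b] → w = 0.2048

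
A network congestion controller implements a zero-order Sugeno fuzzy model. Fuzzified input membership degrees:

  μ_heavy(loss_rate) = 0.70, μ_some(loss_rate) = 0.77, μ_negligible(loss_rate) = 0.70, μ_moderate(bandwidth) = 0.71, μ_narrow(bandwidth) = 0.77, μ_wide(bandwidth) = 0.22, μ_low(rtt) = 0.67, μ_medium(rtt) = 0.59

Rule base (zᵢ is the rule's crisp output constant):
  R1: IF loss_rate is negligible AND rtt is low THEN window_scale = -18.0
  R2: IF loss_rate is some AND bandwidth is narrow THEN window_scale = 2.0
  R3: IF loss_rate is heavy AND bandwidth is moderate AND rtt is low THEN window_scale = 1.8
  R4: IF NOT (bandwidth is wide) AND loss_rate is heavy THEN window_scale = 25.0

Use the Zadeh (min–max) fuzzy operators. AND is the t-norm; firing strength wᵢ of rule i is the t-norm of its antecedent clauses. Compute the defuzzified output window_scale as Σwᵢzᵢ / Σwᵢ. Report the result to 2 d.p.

2.91

R1 (z=-18.0): negligible=0.70, low=0.67; AND[min(a, b)] → w = 0.67
R2 (z=2.0): some=0.77, narrow=0.77; AND[min(a, b)] → w = 0.77
R3 (z=1.8): heavy=0.70, moderate=0.71, low=0.67; AND[min(a, b)] → w = 0.67
R4 (z=25.0): ¬wide=1−0.22=0.78, heavy=0.70; AND[min(a, b)] → w = 0.70
Weighted average = (0.67·-18.0 + 0.77·2.0 + 0.67·1.8 + 0.70·25.0) / (0.67 + 0.77 + 0.67 + 0.70)
  = 8.1860 / 2.8100 = 2.91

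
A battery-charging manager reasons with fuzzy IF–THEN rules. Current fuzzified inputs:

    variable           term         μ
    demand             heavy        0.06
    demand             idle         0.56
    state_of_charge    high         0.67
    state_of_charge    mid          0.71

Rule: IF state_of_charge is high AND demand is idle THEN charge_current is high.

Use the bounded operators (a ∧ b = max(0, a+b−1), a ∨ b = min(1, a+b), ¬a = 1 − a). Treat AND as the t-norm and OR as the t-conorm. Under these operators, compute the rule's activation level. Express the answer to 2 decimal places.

firing strength: high=0.67, idle=0.56; AND[max(0, a+b−1)] → w = 0.23

0.23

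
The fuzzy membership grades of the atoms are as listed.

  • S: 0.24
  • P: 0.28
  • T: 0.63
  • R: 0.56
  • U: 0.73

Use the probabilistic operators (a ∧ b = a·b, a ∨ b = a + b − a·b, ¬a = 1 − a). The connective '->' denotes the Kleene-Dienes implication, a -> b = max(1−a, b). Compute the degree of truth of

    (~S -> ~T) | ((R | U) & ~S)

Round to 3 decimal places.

~S = 1 − 0.2400 = 0.7600
~T = 1 − 0.6300 = 0.3700
~S -> ~T  [Kleene-Dienes: max(1−a, b)] with a=0.7600, b=0.3700 → 0.3700
R | U = a + b − a·b on (0.5600, 0.7300) = 0.8812
~S = 1 − 0.2400 = 0.7600
(R | U) & ~S = a·b on (0.8812, 0.7600) = 0.6697
(~S -> ~T) | ((R | U) & ~S) = a + b − a·b on (0.3700, 0.6697) = 0.7919

0.792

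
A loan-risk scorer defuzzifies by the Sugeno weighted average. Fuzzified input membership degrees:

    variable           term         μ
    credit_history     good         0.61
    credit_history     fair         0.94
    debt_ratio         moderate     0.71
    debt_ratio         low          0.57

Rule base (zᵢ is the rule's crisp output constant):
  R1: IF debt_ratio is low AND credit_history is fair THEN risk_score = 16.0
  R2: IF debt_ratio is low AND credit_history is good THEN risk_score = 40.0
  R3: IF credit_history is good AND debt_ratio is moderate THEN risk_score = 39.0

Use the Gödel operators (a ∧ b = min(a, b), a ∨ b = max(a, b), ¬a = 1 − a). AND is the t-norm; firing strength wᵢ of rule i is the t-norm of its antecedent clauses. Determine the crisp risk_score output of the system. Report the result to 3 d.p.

R1 (z=16.0): low=0.57, fair=0.94; AND[min(a, b)] → w = 0.57
R2 (z=40.0): low=0.57, good=0.61; AND[min(a, b)] → w = 0.57
R3 (z=39.0): good=0.61, moderate=0.71; AND[min(a, b)] → w = 0.61
Weighted average = (0.57·16.0 + 0.57·40.0 + 0.61·39.0) / (0.57 + 0.57 + 0.61)
  = 55.7100 / 1.7500 = 31.834

31.834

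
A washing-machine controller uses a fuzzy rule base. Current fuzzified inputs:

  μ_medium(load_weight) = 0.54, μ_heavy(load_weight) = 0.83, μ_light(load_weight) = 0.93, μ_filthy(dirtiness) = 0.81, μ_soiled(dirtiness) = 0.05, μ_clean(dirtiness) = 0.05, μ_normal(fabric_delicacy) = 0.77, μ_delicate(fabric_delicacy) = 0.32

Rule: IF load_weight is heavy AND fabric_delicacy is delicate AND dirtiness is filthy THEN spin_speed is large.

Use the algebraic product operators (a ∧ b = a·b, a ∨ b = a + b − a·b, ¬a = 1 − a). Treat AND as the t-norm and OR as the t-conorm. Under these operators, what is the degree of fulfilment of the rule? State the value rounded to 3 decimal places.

firing strength: heavy=0.83, delicate=0.32, filthy=0.81; AND[a·b] → w = 0.2151

0.215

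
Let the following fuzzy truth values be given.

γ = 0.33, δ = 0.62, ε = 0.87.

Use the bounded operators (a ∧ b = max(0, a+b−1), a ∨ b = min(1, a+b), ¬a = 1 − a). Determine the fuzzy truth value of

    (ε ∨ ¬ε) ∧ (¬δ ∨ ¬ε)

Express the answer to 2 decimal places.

0.51

¬ε = 1 − 0.87 = 0.13
ε ∨ ¬ε = min(1, a+b) on (0.87, 0.13) = 1.00
¬δ = 1 − 0.62 = 0.38
¬ε = 1 − 0.87 = 0.13
¬δ ∨ ¬ε = min(1, a+b) on (0.38, 0.13) = 0.51
(ε ∨ ¬ε) ∧ (¬δ ∨ ¬ε) = max(0, a+b−1) on (1.00, 0.51) = 0.51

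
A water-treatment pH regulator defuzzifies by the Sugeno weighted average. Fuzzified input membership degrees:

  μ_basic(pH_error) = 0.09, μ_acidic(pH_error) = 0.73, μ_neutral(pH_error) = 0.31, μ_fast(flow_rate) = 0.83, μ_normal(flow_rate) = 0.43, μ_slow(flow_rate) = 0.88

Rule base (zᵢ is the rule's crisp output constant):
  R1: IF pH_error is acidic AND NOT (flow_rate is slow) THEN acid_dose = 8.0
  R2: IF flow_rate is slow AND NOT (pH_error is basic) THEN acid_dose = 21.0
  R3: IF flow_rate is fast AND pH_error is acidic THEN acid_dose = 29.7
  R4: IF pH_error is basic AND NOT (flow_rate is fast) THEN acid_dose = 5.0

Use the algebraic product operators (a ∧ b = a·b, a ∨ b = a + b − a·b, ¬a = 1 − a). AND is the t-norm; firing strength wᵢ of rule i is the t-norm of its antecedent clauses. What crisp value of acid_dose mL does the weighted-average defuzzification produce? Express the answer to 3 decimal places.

R1 (z=8.0): acidic=0.73, ¬slow=1−0.88=0.12; AND[a·b] → w = 0.0876
R2 (z=21.0): slow=0.88, ¬basic=1−0.09=0.91; AND[a·b] → w = 0.8008
R3 (z=29.7): fast=0.83, acidic=0.73; AND[a·b] → w = 0.6059
R4 (z=5.0): basic=0.09, ¬fast=1−0.83=0.17; AND[a·b] → w = 0.0153
Weighted average = (0.0876·8.0 + 0.8008·21.0 + 0.6059·29.7 + 0.0153·5.0) / (0.0876 + 0.8008 + 0.6059 + 0.0153)
  = 35.5893 / 1.5096 = 23.575

23.575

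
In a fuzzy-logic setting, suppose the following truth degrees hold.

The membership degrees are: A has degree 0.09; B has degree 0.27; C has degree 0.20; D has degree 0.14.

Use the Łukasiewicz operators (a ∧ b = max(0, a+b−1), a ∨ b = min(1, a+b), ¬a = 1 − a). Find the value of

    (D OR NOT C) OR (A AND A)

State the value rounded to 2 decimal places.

0.94

NOT C = 1 − 0.20 = 0.80
D OR NOT C = min(1, a+b) on (0.14, 0.80) = 0.94
A AND A = max(0, a+b−1) on (0.09, 0.09) = 0.00
(D OR NOT C) OR (A AND A) = min(1, a+b) on (0.94, 0.00) = 0.94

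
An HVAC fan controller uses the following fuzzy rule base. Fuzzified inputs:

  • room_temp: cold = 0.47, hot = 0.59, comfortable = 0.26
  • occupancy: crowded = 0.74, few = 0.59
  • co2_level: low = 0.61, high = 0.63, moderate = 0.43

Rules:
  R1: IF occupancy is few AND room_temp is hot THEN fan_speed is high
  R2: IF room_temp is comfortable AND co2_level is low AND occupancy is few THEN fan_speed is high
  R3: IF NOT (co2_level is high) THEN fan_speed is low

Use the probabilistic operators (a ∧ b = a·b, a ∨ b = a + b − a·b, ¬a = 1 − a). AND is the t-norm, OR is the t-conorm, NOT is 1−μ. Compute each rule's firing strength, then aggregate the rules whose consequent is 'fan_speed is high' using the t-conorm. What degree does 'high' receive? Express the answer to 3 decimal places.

R1: few=0.59, hot=0.59; AND[a·b] → w = 0.3481
R2: comfortable=0.26, low=0.61, few=0.59; AND[a·b] → w = 0.0936
R3: ¬high=1−0.63=0.37 → w = 0.3700
Rules with consequent 'high': {R1, R2} → strengths 0.3481, 0.0936
Aggregate via t-conorm [a + b − a·b]: 0.4091

0.409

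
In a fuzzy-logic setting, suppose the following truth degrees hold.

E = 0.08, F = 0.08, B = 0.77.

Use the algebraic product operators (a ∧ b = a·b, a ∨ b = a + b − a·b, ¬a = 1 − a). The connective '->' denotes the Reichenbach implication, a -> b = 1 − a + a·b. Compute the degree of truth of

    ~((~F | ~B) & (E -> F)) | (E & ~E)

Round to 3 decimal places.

~F = 1 − 0.0800 = 0.9200
~B = 1 − 0.7700 = 0.2300
~F | ~B = a + b − a·b on (0.9200, 0.2300) = 0.9384
E -> F  [Reichenbach: 1 − a + a·b] with a=0.0800, b=0.0800 → 0.9264
(~F | ~B) & (E -> F) = a·b on (0.9384, 0.9264) = 0.8693
~((~F | ~B) & (E -> F)) = 1 − 0.8693 = 0.1307
~E = 1 − 0.0800 = 0.9200
E & ~E = a·b on (0.0800, 0.9200) = 0.0736
~((~F | ~B) & (E -> F)) | (E & ~E) = a + b − a·b on (0.1307, 0.0736) = 0.1946

0.195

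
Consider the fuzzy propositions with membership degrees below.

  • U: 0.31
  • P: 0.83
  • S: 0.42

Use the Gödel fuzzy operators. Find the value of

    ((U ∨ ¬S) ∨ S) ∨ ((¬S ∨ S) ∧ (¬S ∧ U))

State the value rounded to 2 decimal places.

0.58

¬S = 1 − 0.42 = 0.58
U ∨ ¬S = max(a, b) on (0.31, 0.58) = 0.58
(U ∨ ¬S) ∨ S = max(a, b) on (0.58, 0.42) = 0.58
¬S = 1 − 0.42 = 0.58
¬S ∨ S = max(a, b) on (0.58, 0.42) = 0.58
¬S = 1 − 0.42 = 0.58
¬S ∧ U = min(a, b) on (0.58, 0.31) = 0.31
(¬S ∨ S) ∧ (¬S ∧ U) = min(a, b) on (0.58, 0.31) = 0.31
((U ∨ ¬S) ∨ S) ∨ ((¬S ∨ S) ∧ (¬S ∧ U)) = max(a, b) on (0.58, 0.31) = 0.58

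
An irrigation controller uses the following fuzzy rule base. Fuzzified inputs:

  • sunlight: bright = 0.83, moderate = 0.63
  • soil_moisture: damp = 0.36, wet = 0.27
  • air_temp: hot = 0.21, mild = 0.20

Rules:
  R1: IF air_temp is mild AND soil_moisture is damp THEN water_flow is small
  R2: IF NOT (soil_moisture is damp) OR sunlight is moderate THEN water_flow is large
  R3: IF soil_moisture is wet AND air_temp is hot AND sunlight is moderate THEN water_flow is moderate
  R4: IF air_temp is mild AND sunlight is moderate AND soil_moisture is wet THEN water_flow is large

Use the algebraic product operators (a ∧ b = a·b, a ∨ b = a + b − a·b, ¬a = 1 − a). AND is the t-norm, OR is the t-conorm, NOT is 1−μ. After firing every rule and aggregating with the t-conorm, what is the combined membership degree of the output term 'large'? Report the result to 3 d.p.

0.871

R1: mild=0.20, damp=0.36; AND[a·b] → w = 0.0720
R2: ¬damp=1−0.36=0.64, moderate=0.63; OR[a + b − a·b] → w = 0.8668
R3: wet=0.27, hot=0.21, moderate=0.63; AND[a·b] → w = 0.0357
R4: mild=0.20, moderate=0.63, wet=0.27; AND[a·b] → w = 0.0340
Rules with consequent 'large': {R2, R4} → strengths 0.8668, 0.0340
Aggregate via t-conorm [a + b − a·b]: 0.8713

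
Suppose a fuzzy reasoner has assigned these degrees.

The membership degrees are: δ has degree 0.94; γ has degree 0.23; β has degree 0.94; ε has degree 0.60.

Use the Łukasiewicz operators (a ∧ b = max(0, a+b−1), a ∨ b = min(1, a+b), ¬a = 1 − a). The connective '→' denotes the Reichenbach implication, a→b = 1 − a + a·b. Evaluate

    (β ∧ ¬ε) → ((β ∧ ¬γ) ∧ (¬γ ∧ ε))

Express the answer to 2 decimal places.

0.69

¬ε = 1 − 0.60 = 0.40
β ∧ ¬ε = max(0, a+b−1) on (0.94, 0.40) = 0.34
¬γ = 1 − 0.23 = 0.77
β ∧ ¬γ = max(0, a+b−1) on (0.94, 0.77) = 0.71
¬γ = 1 − 0.23 = 0.77
¬γ ∧ ε = max(0, a+b−1) on (0.77, 0.60) = 0.37
(β ∧ ¬γ) ∧ (¬γ ∧ ε) = max(0, a+b−1) on (0.71, 0.37) = 0.08
(β ∧ ¬ε) → ((β ∧ ¬γ) ∧ (¬γ ∧ ε))  [Reichenbach: 1 − a + a·b] with a=0.34, b=0.08 → 0.69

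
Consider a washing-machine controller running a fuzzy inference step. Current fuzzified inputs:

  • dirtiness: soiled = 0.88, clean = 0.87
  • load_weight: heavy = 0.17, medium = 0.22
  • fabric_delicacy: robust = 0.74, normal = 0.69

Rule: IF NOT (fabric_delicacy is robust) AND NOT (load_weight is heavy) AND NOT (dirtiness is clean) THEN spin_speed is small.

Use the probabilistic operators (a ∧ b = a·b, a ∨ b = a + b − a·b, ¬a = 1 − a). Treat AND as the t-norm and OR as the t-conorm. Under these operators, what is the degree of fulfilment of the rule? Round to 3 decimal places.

0.028

firing strength: ¬robust=1−0.74=0.26, ¬heavy=1−0.17=0.83, ¬clean=1−0.87=0.13; AND[a·b] → w = 0.0281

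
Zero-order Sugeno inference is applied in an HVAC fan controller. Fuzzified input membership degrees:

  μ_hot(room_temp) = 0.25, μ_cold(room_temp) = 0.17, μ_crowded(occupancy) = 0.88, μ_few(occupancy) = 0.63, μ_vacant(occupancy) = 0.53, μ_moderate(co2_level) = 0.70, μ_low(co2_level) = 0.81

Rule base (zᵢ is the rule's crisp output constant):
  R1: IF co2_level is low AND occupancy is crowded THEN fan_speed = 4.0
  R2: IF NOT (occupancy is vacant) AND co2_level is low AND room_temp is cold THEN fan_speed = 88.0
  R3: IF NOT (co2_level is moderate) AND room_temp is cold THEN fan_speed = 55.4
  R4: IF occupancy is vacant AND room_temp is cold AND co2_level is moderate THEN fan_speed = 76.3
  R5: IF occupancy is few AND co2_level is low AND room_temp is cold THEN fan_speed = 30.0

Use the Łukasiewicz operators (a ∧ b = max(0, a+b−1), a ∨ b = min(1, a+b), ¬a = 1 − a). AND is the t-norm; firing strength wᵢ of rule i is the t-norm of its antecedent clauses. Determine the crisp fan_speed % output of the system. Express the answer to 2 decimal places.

4.00

R1 (z=4.0): low=0.81, crowded=0.88; AND[max(0, a+b−1)] → w = 0.69
R2 (z=88.0): ¬vacant=1−0.53=0.47, low=0.81, cold=0.17; AND[max(0, a+b−1)] → w = 0.00
R3 (z=55.4): ¬moderate=1−0.70=0.30, cold=0.17; AND[max(0, a+b−1)] → w = 0.00
R4 (z=76.3): vacant=0.53, cold=0.17, moderate=0.70; AND[max(0, a+b−1)] → w = 0.00
R5 (z=30.0): few=0.63, low=0.81, cold=0.17; AND[max(0, a+b−1)] → w = 0.00
Weighted average = (0.69·4.0 + 0.00·88.0 + 0.00·55.4 + 0.00·76.3 + 0.00·30.0) / (0.69 + 0.00 + 0.00 + 0.00 + 0.00)
  = 2.7600 / 0.6900 = 4.00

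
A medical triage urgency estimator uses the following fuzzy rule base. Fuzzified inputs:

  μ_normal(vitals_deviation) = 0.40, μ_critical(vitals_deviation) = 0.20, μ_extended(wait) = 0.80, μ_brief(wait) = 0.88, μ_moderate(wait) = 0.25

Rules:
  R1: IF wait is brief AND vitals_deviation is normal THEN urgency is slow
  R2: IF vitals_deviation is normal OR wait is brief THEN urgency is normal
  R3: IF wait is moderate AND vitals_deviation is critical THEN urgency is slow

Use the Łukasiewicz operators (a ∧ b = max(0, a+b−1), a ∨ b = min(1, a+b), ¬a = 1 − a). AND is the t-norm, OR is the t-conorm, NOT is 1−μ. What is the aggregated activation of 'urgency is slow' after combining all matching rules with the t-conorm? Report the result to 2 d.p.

0.28

R1: brief=0.88, normal=0.40; AND[max(0, a+b−1)] → w = 0.28
R2: normal=0.40, brief=0.88; OR[min(1, a+b)] → w = 1.00
R3: moderate=0.25, critical=0.20; AND[max(0, a+b−1)] → w = 0.00
Rules with consequent 'slow': {R1, R3} → strengths 0.28, 0.00
Aggregate via t-conorm [min(1, a+b)]: 0.28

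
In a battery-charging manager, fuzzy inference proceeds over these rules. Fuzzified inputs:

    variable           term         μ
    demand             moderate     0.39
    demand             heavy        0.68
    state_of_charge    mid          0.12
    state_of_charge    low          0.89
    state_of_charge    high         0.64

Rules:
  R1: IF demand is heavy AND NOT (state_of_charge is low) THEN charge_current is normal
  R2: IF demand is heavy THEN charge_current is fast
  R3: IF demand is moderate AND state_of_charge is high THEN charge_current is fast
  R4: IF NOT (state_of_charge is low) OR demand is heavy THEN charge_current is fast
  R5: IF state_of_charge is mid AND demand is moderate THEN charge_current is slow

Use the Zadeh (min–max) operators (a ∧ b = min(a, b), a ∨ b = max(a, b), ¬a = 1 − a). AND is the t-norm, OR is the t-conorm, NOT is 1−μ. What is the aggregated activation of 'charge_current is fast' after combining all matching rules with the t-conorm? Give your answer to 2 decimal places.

R1: heavy=0.68, ¬low=1−0.89=0.11; AND[min(a, b)] → w = 0.11
R2: heavy=0.68 → w = 0.68
R3: moderate=0.39, high=0.64; AND[min(a, b)] → w = 0.39
R4: ¬low=1−0.89=0.11, heavy=0.68; OR[max(a, b)] → w = 0.68
R5: mid=0.12, moderate=0.39; AND[min(a, b)] → w = 0.12
Rules with consequent 'fast': {R2, R3, R4} → strengths 0.68, 0.39, 0.68
Aggregate via t-conorm [max(a, b)]: 0.68

0.68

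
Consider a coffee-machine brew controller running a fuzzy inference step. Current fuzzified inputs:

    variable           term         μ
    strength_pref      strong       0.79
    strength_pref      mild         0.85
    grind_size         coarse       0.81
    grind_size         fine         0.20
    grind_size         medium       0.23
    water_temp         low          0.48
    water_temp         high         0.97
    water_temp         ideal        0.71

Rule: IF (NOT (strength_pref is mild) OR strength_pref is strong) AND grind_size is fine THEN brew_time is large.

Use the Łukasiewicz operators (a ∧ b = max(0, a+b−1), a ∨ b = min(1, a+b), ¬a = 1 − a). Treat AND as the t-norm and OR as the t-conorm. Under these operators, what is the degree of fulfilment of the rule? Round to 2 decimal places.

firing strength: (¬mild=1−0.85=0.15 OR strong=0.79) = 0.94; AND[max(0, a+b−1)] with fine=0.20 → w = 0.14

0.14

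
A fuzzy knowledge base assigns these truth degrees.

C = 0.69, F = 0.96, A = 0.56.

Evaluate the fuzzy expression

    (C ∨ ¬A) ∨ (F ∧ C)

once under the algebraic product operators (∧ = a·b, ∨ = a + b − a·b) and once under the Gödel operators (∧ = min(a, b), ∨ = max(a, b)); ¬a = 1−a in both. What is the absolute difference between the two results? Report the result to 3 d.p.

0.251

Under algebraic product:
  ¬A = 1 − 0.5600 = 0.4400
  C ∨ ¬A = a + b − a·b on (0.6900, 0.4400) = 0.8264
  F ∧ C = a·b on (0.9600, 0.6900) = 0.6624
  (C ∨ ¬A) ∨ (F ∧ C) = a + b − a·b on (0.8264, 0.6624) = 0.9414
  → value = 0.9414
Under Gödel:
  ¬A = 1 − 0.56 = 0.44
  C ∨ ¬A = max(a, b) on (0.69, 0.44) = 0.69
  F ∧ C = min(a, b) on (0.96, 0.69) = 0.69
  (C ∨ ¬A) ∨ (F ∧ C) = max(a, b) on (0.69, 0.69) = 0.69
  → value = 0.6900
|0.9414 − 0.6900| = 0.251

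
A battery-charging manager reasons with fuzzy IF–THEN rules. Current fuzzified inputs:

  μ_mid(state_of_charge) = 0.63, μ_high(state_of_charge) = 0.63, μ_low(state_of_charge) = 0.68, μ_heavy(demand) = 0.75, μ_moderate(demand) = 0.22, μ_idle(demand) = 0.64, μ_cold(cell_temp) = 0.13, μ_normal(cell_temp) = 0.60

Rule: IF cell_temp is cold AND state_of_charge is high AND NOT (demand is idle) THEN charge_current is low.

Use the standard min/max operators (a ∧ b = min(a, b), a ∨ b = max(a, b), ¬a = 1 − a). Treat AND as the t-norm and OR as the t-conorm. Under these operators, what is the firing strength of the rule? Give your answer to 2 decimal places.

firing strength: cold=0.13, high=0.63, ¬idle=1−0.64=0.36; AND[min(a, b)] → w = 0.13

0.13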